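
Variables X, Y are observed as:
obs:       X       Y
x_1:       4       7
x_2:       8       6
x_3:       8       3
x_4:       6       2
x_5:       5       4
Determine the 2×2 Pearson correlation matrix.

Step 1 — column means:
  mean(X) = (4 + 8 + 8 + 6 + 5) / 5 = 31/5 = 6.2
  mean(Y) = (7 + 6 + 3 + 2 + 4) / 5 = 22/5 = 4.4

Step 2 — sample variances and covariances s[i,j] = (1/(n-1)) · Σ_k (x_{k,i} - mean_i) · (x_{k,j} - mean_j), with n-1 = 4:
  s[X,X] = ((-2.2)·(-2.2) + (1.8)·(1.8) + (1.8)·(1.8) + (-0.2)·(-0.2) + (-1.2)·(-1.2)) / 4 = 12.8/4 = 3.2
  s[X,Y] = ((-2.2)·(2.6) + (1.8)·(1.6) + (1.8)·(-1.4) + (-0.2)·(-2.4) + (-1.2)·(-0.4)) / 4 = -4.4/4 = -1.1
  s[Y,Y] = ((2.6)·(2.6) + (1.6)·(1.6) + (-1.4)·(-1.4) + (-2.4)·(-2.4) + (-0.4)·(-0.4)) / 4 = 17.2/4 = 4.3
  Sample standard deviations s_i = √(s[i,i]):
  s(X) = √(3.2) = 1.7889
  s(Y) = √(4.3) = 2.0736

Step 3 — r_{ij} = s_{ij} / (s_i · s_j):
  r[X,X] = 1 (diagonal).
  r[X,Y] = -1.1 / (1.7889 · 2.0736) = -1.1 / 3.7094 = -0.2965
  r[Y,Y] = 1 (diagonal).

R is symmetric with unit diagonal. Assembling:

R = [[1, -0.2965],
 [-0.2965, 1]]


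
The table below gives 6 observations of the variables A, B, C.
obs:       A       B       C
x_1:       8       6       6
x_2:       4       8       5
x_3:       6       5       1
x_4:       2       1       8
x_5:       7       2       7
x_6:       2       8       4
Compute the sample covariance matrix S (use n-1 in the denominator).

Step 1 — column means:
  mean(A) = (8 + 4 + 6 + 2 + 7 + 2) / 6 = 29/6 = 4.8333
  mean(B) = (6 + 8 + 5 + 1 + 2 + 8) / 6 = 30/6 = 5
  mean(C) = (6 + 5 + 1 + 8 + 7 + 4) / 6 = 31/6 = 5.1667

Step 2 — sample covariance S[i,j] = (1/(n-1)) · Σ_k (x_{k,i} - mean_i) · (x_{k,j} - mean_j), with n-1 = 5.
  S[A,A] = ((3.1667)·(3.1667) + (-0.8333)·(-0.8333) + (1.1667)·(1.1667) + (-2.8333)·(-2.8333) + (2.1667)·(2.1667) + (-2.8333)·(-2.8333)) / 5 = 32.8333/5 = 6.5667
  S[A,B] = ((3.1667)·(1) + (-0.8333)·(3) + (1.1667)·(0) + (-2.8333)·(-4) + (2.1667)·(-3) + (-2.8333)·(3)) / 5 = -3/5 = -0.6
  S[A,C] = ((3.1667)·(0.8333) + (-0.8333)·(-0.1667) + (1.1667)·(-4.1667) + (-2.8333)·(2.8333) + (2.1667)·(1.8333) + (-2.8333)·(-1.1667)) / 5 = -2.8333/5 = -0.5667
  S[B,B] = ((1)·(1) + (3)·(3) + (0)·(0) + (-4)·(-4) + (-3)·(-3) + (3)·(3)) / 5 = 44/5 = 8.8
  S[B,C] = ((1)·(0.8333) + (3)·(-0.1667) + (0)·(-4.1667) + (-4)·(2.8333) + (-3)·(1.8333) + (3)·(-1.1667)) / 5 = -20/5 = -4
  S[C,C] = ((0.8333)·(0.8333) + (-0.1667)·(-0.1667) + (-4.1667)·(-4.1667) + (2.8333)·(2.8333) + (1.8333)·(1.8333) + (-1.1667)·(-1.1667)) / 5 = 30.8333/5 = 6.1667

S is symmetric (S[j,i] = S[i,j]). Assembling:

S = [[6.5667, -0.6, -0.5667],
 [-0.6, 8.8, -4],
 [-0.5667, -4, 6.1667]]


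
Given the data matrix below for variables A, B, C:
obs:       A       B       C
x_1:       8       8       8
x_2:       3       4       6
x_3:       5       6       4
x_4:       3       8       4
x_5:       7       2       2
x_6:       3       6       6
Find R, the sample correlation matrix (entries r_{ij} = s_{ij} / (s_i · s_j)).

Step 1 — column means:
  mean(A) = (8 + 3 + 5 + 3 + 7 + 3) / 6 = 29/6 = 4.8333
  mean(B) = (8 + 4 + 6 + 8 + 2 + 6) / 6 = 34/6 = 5.6667
  mean(C) = (8 + 6 + 4 + 4 + 2 + 6) / 6 = 30/6 = 5

Step 2 — sample variances and covariances s[i,j] = (1/(n-1)) · Σ_k (x_{k,i} - mean_i) · (x_{k,j} - mean_j), with n-1 = 5:
  s[A,A] = ((3.1667)·(3.1667) + (-1.8333)·(-1.8333) + (0.1667)·(0.1667) + (-1.8333)·(-1.8333) + (2.1667)·(2.1667) + (-1.8333)·(-1.8333)) / 5 = 24.8333/5 = 4.9667
  s[A,B] = ((3.1667)·(2.3333) + (-1.8333)·(-1.6667) + (0.1667)·(0.3333) + (-1.8333)·(2.3333) + (2.1667)·(-3.6667) + (-1.8333)·(0.3333)) / 5 = -2.3333/5 = -0.4667
  s[A,C] = ((3.1667)·(3) + (-1.8333)·(1) + (0.1667)·(-1) + (-1.8333)·(-1) + (2.1667)·(-3) + (-1.8333)·(1)) / 5 = 1/5 = 0.2
  s[B,B] = ((2.3333)·(2.3333) + (-1.6667)·(-1.6667) + (0.3333)·(0.3333) + (2.3333)·(2.3333) + (-3.6667)·(-3.6667) + (0.3333)·(0.3333)) / 5 = 27.3333/5 = 5.4667
  s[B,C] = ((2.3333)·(3) + (-1.6667)·(1) + (0.3333)·(-1) + (2.3333)·(-1) + (-3.6667)·(-3) + (0.3333)·(1)) / 5 = 14/5 = 2.8
  s[C,C] = ((3)·(3) + (1)·(1) + (-1)·(-1) + (-1)·(-1) + (-3)·(-3) + (1)·(1)) / 5 = 22/5 = 4.4
  Sample standard deviations s_i = √(s[i,i]):
  s(A) = √(4.9667) = 2.2286
  s(B) = √(5.4667) = 2.3381
  s(C) = √(4.4) = 2.0976

Step 3 — r_{ij} = s_{ij} / (s_i · s_j):
  r[A,A] = 1 (diagonal).
  r[A,B] = -0.4667 / (2.2286 · 2.3381) = -0.4667 / 5.2107 = -0.0896
  r[A,C] = 0.2 / (2.2286 · 2.0976) = 0.2 / 4.6748 = 0.0428
  r[B,B] = 1 (diagonal).
  r[B,C] = 2.8 / (2.3381 · 2.0976) = 2.8 / 4.9044 = 0.5709
  r[C,C] = 1 (diagonal).

R is symmetric with unit diagonal. Assembling:

R = [[1, -0.0896, 0.0428],
 [-0.0896, 1, 0.5709],
 [0.0428, 0.5709, 1]]


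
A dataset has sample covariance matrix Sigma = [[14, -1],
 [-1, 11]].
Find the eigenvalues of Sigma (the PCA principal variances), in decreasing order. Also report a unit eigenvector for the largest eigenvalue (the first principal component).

Step 1 — characteristic polynomial of 2×2 Sigma:
  det(Sigma - λI) = λ² - trace · λ + det = 0.
  trace = 14 + 11 = 25, det = 14·11 - (-1)² = 153.
Step 2 — discriminant:
  Δ = trace² - 4·det = 625 - 612 = 13.
Step 3 — eigenvalues:
  λ = (trace ± √Δ)/2 = (25 ± 3.6056)/2,
  λ_1 = 14.3028,  λ_2 = 10.6972.

Step 4 — unit eigenvector for λ_1: solve (Sigma - λ_1 I)v = 0. First row:
  (14 - 14.3028)·v_x + (-1)·v_y = 0, i.e. (-0.3028)·v_x + (-1)·v_y = 0,
  so v ∝ (b, λ_1 - a) = (-1, 0.3028); multiply by -1 so the first entry is positive: u = (1, -0.3028).
  ||u|| = √((1)² + (-0.3028)²) = √(1.0917) ≈ 1.0448,
  v_1 = u/||u|| ≈ (0.9571, -0.2898) (||v_1|| = 1).

λ_1 = 14.3028,  λ_2 = 10.6972;  v_1 ≈ (0.9571, -0.2898)


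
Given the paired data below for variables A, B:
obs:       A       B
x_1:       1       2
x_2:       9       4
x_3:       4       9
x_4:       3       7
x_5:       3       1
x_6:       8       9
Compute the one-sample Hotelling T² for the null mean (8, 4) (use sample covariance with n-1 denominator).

Step 1 — sample mean vector:
  mean(A) = (1 + 9 + 4 + 3 + 3 + 8) / 6 = 28/6 = 4.6667
  mean(B) = (2 + 4 + 9 + 7 + 1 + 9) / 6 = 32/6 = 5.3333
  x̄ = (4.6667, 5.3333),  deviation x̄ - mu_0 = (4.6667, 5.3333) - (8, 4) = (-3.3333, 1.3333).

Step 2 — sample covariance matrix, S[i,j] = (1/(n-1)) · Σ_k (x_{k,i} - mean_i) · (x_{k,j} - mean_j), divisor n-1 = 5:
  S[A,A] = ((-3.6667)·(-3.6667) + (4.3333)·(4.3333) + (-0.6667)·(-0.6667) + (-1.6667)·(-1.6667) + (-1.6667)·(-1.6667) + (3.3333)·(3.3333)) / 5 = 49.3333/5 = 9.8667
  S[A,B] = ((-3.6667)·(-3.3333) + (4.3333)·(-1.3333) + (-0.6667)·(3.6667) + (-1.6667)·(1.6667) + (-1.6667)·(-4.3333) + (3.3333)·(3.6667)) / 5 = 20.6667/5 = 4.1333
  S[B,B] = ((-3.3333)·(-3.3333) + (-1.3333)·(-1.3333) + (3.6667)·(3.6667) + (1.6667)·(1.6667) + (-4.3333)·(-4.3333) + (3.6667)·(3.6667)) / 5 = 61.3333/5 = 12.2667
  S = [[9.8667, 4.1333],
 [4.1333, 12.2667]].

Step 3 — invert S. det(S) = 9.8667·12.2667 - (4.1333)² = 103.9467.
  S^{-1} = (1/det) · [[d, -b], [-b, a]] = [[0.118, -0.0398],
 [-0.0398, 0.0949]].

Step 4 — quadratic form (x̄ - mu_0)^T · S^{-1} · (x̄ - mu_0):
  S^{-1} · (x̄ - mu_0) = (-0.4464, 0.2591),
  (x̄ - mu_0)^T · [...] = (-3.3333)·(-0.4464) + (1.3333)·(0.2591) = 1.8334.

Step 5 — scale by n: T² = 6 · 1.8334 = 11.0005.

T² ≈ 11.0005


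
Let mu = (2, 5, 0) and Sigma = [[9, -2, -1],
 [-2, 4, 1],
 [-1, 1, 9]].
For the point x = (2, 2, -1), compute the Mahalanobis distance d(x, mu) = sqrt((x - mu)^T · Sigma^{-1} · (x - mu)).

Step 1 — centre the observation: (x - mu) = (0, -3, -1).

Step 2 — invert Sigma (cofactor / det for 3×3, or solve directly):
  Sigma^{-1} = [[0.1254, 0.0609, 0.0072],
 [0.0609, 0.2867, -0.0251],
 [0.0072, -0.0251, 0.1147]].

Step 3 — form the quadratic (x - mu)^T · Sigma^{-1} · (x - mu):
  Sigma^{-1} · (x - mu) = (-0.19, -0.8351, -0.0394).
  (x - mu)^T · [Sigma^{-1} · (x - mu)] = (0)·(-0.19) + (-3)·(-0.8351) + (-1)·(-0.0394) = 2.5448.

Step 4 — take square root: d = √(2.5448) ≈ 1.5952.

d(x, mu) = √(2.5448) ≈ 1.5952


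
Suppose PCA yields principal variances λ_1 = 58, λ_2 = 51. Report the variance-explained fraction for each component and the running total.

Step 1 — total variance = trace(Sigma) = Σ λ_i = 58 + 51 = 109.

Step 2 — fraction explained by component i = λ_i / Σ λ:
  PC1: 58/109 = 0.5321
  PC2: 51/109 = 0.4679

Step 3 — cumulative fraction after k components = (λ_1 + ... + λ_k) / Σ λ:
  k = 1: 58/109 = 0.5321
  k = 2: (58 + 51)/109 = 109/109 = 1

Summary (fraction, with percent):

explained: PC1 0.5321 (53.21%), PC2 0.4679 (46.79%);  cumulative: 0.5321, 1


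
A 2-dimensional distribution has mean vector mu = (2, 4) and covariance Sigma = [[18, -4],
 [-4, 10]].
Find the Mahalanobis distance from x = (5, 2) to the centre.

Step 1 — centre the observation: (x - mu) = (3, -2).

Step 2 — invert Sigma. det(Sigma) = 18·10 - (-4)² = 164.
  Sigma^{-1} = (1/det) · [[d, -b], [-b, a]] = [[0.061, 0.0244],
 [0.0244, 0.1098]].

Step 3 — form the quadratic (x - mu)^T · Sigma^{-1} · (x - mu):
  Sigma^{-1} · (x - mu) = (0.1341, -0.1463).
  (x - mu)^T · [Sigma^{-1} · (x - mu)] = (3)·(0.1341) + (-2)·(-0.1463) = 0.6951.

Step 4 — take square root: d = √(0.6951) ≈ 0.8337.

d(x, mu) = √(0.6951) ≈ 0.8337


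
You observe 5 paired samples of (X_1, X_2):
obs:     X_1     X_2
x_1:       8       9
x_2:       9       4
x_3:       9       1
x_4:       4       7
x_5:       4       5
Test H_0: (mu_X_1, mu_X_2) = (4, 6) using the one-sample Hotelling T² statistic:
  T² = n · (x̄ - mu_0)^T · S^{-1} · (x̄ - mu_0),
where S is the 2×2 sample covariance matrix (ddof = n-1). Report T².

Step 1 — sample mean vector:
  mean(X_1) = (8 + 9 + 9 + 4 + 4) / 5 = 34/5 = 6.8
  mean(X_2) = (9 + 4 + 1 + 7 + 5) / 5 = 26/5 = 5.2
  x̄ = (6.8, 5.2),  deviation x̄ - mu_0 = (6.8, 5.2) - (4, 6) = (2.8, -0.8).

Step 2 — sample covariance matrix, S[i,j] = (1/(n-1)) · Σ_k (x_{k,i} - mean_i) · (x_{k,j} - mean_j), divisor n-1 = 4:
  S[X_1,X_1] = ((1.2)·(1.2) + (2.2)·(2.2) + (2.2)·(2.2) + (-2.8)·(-2.8) + (-2.8)·(-2.8)) / 4 = 26.8/4 = 6.7
  S[X_1,X_2] = ((1.2)·(3.8) + (2.2)·(-1.2) + (2.2)·(-4.2) + (-2.8)·(1.8) + (-2.8)·(-0.2)) / 4 = -11.8/4 = -2.95
  S[X_2,X_2] = ((3.8)·(3.8) + (-1.2)·(-1.2) + (-4.2)·(-4.2) + (1.8)·(1.8) + (-0.2)·(-0.2)) / 4 = 36.8/4 = 9.2
  S = [[6.7, -2.95],
 [-2.95, 9.2]].

Step 3 — invert S. det(S) = 6.7·9.2 - (-2.95)² = 52.9375.
  S^{-1} = (1/det) · [[d, -b], [-b, a]] = [[0.1738, 0.0557],
 [0.0557, 0.1266]].

Step 4 — quadratic form (x̄ - mu_0)^T · S^{-1} · (x̄ - mu_0):
  S^{-1} · (x̄ - mu_0) = (0.442, 0.0548),
  (x̄ - mu_0)^T · [...] = (2.8)·(0.442) + (-0.8)·(0.0548) = 1.1939.

Step 5 — scale by n: T² = 5 · 1.1939 = 5.9693.

T² ≈ 5.9693


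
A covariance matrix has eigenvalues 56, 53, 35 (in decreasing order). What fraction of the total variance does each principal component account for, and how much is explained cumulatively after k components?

Step 1 — total variance = trace(Sigma) = Σ λ_i = 56 + 53 + 35 = 144.

Step 2 — fraction explained by component i = λ_i / Σ λ:
  PC1: 56/144 = 0.3889
  PC2: 53/144 = 0.3681
  PC3: 35/144 = 0.2431

Step 3 — cumulative fraction after k components = (λ_1 + ... + λ_k) / Σ λ:
  k = 1: 56/144 = 0.3889
  k = 2: (56 + 53)/144 = 109/144 = 0.7569
  k = 3: (56 + 53 + 35)/144 = 144/144 = 1

Summary (fraction, with percent):

explained: PC1 0.3889 (38.89%), PC2 0.3681 (36.81%), PC3 0.2431 (24.31%);  cumulative: 0.3889, 0.7569, 1


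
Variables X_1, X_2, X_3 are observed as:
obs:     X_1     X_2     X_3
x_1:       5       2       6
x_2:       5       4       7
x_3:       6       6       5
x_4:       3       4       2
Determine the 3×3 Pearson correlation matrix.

Step 1 — column means:
  mean(X_1) = (5 + 5 + 6 + 3) / 4 = 19/4 = 4.75
  mean(X_2) = (2 + 4 + 6 + 4) / 4 = 16/4 = 4
  mean(X_3) = (6 + 7 + 5 + 2) / 4 = 20/4 = 5

Step 2 — sample variances and covariances s[i,j] = (1/(n-1)) · Σ_k (x_{k,i} - mean_i) · (x_{k,j} - mean_j), with n-1 = 3:
  s[X_1,X_1] = ((0.25)·(0.25) + (0.25)·(0.25) + (1.25)·(1.25) + (-1.75)·(-1.75)) / 3 = 4.75/3 = 1.5833
  s[X_1,X_2] = ((0.25)·(-2) + (0.25)·(0) + (1.25)·(2) + (-1.75)·(0)) / 3 = 2/3 = 0.6667
  s[X_1,X_3] = ((0.25)·(1) + (0.25)·(2) + (1.25)·(0) + (-1.75)·(-3)) / 3 = 6/3 = 2
  s[X_2,X_2] = ((-2)·(-2) + (0)·(0) + (2)·(2) + (0)·(0)) / 3 = 8/3 = 2.6667
  s[X_2,X_3] = ((-2)·(1) + (0)·(2) + (2)·(0) + (0)·(-3)) / 3 = -2/3 = -0.6667
  s[X_3,X_3] = ((1)·(1) + (2)·(2) + (0)·(0) + (-3)·(-3)) / 3 = 14/3 = 4.6667
  Sample standard deviations s_i = √(s[i,i]):
  s(X_1) = √(1.5833) = 1.2583
  s(X_2) = √(2.6667) = 1.633
  s(X_3) = √(4.6667) = 2.1602

Step 3 — r_{ij} = s_{ij} / (s_i · s_j):
  r[X_1,X_1] = 1 (diagonal).
  r[X_1,X_2] = 0.6667 / (1.2583 · 1.633) = 0.6667 / 2.0548 = 0.3244
  r[X_1,X_3] = 2 / (1.2583 · 2.1602) = 2 / 2.7183 = 0.7358
  r[X_2,X_2] = 1 (diagonal).
  r[X_2,X_3] = -0.6667 / (1.633 · 2.1602) = -0.6667 / 3.5277 = -0.189
  r[X_3,X_3] = 1 (diagonal).

R is symmetric with unit diagonal. Assembling:

R = [[1, 0.3244, 0.7358],
 [0.3244, 1, -0.189],
 [0.7358, -0.189, 1]]


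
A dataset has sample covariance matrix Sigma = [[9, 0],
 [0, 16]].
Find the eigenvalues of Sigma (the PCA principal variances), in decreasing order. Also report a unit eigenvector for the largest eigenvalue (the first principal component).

Step 1 — characteristic polynomial of 2×2 Sigma:
  det(Sigma - λI) = λ² - trace · λ + det = 0.
  trace = 9 + 16 = 25, det = 9·16 - (0)² = 144.
Step 2 — discriminant:
  Δ = trace² - 4·det = 625 - 576 = 49.
Step 3 — eigenvalues:
  λ = (trace ± √Δ)/2 = (25 ± 7)/2,
  λ_1 = 16,  λ_2 = 9.

Step 4 — unit eigenvector for λ_1: Sigma is diagonal, so its eigenvectors are the coordinate axes. λ_1 = 16 is the diagonal entry on the second coordinate axis, hence
  v_1 = (0, 1) (||v_1|| = 1).

λ_1 = 16,  λ_2 = 9;  v_1 ≈ (0, 1)


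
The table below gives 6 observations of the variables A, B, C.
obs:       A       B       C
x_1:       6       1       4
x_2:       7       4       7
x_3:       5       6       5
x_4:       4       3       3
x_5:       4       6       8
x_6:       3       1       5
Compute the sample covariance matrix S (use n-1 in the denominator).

Step 1 — column means:
  mean(A) = (6 + 7 + 5 + 4 + 4 + 3) / 6 = 29/6 = 4.8333
  mean(B) = (1 + 4 + 6 + 3 + 6 + 1) / 6 = 21/6 = 3.5
  mean(C) = (4 + 7 + 5 + 3 + 8 + 5) / 6 = 32/6 = 5.3333

Step 2 — sample covariance S[i,j] = (1/(n-1)) · Σ_k (x_{k,i} - mean_i) · (x_{k,j} - mean_j), with n-1 = 5.
  S[A,A] = ((1.1667)·(1.1667) + (2.1667)·(2.1667) + (0.1667)·(0.1667) + (-0.8333)·(-0.8333) + (-0.8333)·(-0.8333) + (-1.8333)·(-1.8333)) / 5 = 10.8333/5 = 2.1667
  S[A,B] = ((1.1667)·(-2.5) + (2.1667)·(0.5) + (0.1667)·(2.5) + (-0.8333)·(-0.5) + (-0.8333)·(2.5) + (-1.8333)·(-2.5)) / 5 = 1.5/5 = 0.3
  S[A,C] = ((1.1667)·(-1.3333) + (2.1667)·(1.6667) + (0.1667)·(-0.3333) + (-0.8333)·(-2.3333) + (-0.8333)·(2.6667) + (-1.8333)·(-0.3333)) / 5 = 2.3333/5 = 0.4667
  S[B,B] = ((-2.5)·(-2.5) + (0.5)·(0.5) + (2.5)·(2.5) + (-0.5)·(-0.5) + (2.5)·(2.5) + (-2.5)·(-2.5)) / 5 = 25.5/5 = 5.1
  S[B,C] = ((-2.5)·(-1.3333) + (0.5)·(1.6667) + (2.5)·(-0.3333) + (-0.5)·(-2.3333) + (2.5)·(2.6667) + (-2.5)·(-0.3333)) / 5 = 12/5 = 2.4
  S[C,C] = ((-1.3333)·(-1.3333) + (1.6667)·(1.6667) + (-0.3333)·(-0.3333) + (-2.3333)·(-2.3333) + (2.6667)·(2.6667) + (-0.3333)·(-0.3333)) / 5 = 17.3333/5 = 3.4667

S is symmetric (S[j,i] = S[i,j]). Assembling:

S = [[2.1667, 0.3, 0.4667],
 [0.3, 5.1, 2.4],
 [0.4667, 2.4, 3.4667]]


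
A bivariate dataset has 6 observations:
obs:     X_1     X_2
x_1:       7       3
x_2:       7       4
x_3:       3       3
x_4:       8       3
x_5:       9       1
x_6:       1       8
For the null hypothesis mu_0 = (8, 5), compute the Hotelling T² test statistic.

Step 1 — sample mean vector:
  mean(X_1) = (7 + 7 + 3 + 8 + 9 + 1) / 6 = 35/6 = 5.8333
  mean(X_2) = (3 + 4 + 3 + 3 + 1 + 8) / 6 = 22/6 = 3.6667
  x̄ = (5.8333, 3.6667),  deviation x̄ - mu_0 = (5.8333, 3.6667) - (8, 5) = (-2.1667, -1.3333).

Step 2 — sample covariance matrix, S[i,j] = (1/(n-1)) · Σ_k (x_{k,i} - mean_i) · (x_{k,j} - mean_j), divisor n-1 = 5:
  S[X_1,X_1] = ((1.1667)·(1.1667) + (1.1667)·(1.1667) + (-2.8333)·(-2.8333) + (2.1667)·(2.1667) + (3.1667)·(3.1667) + (-4.8333)·(-4.8333)) / 5 = 48.8333/5 = 9.7667
  S[X_1,X_2] = ((1.1667)·(-0.6667) + (1.1667)·(0.3333) + (-2.8333)·(-0.6667) + (2.1667)·(-0.6667) + (3.1667)·(-2.6667) + (-4.8333)·(4.3333)) / 5 = -29.3333/5 = -5.8667
  S[X_2,X_2] = ((-0.6667)·(-0.6667) + (0.3333)·(0.3333) + (-0.6667)·(-0.6667) + (-0.6667)·(-0.6667) + (-2.6667)·(-2.6667) + (4.3333)·(4.3333)) / 5 = 27.3333/5 = 5.4667
  S = [[9.7667, -5.8667],
 [-5.8667, 5.4667]].

Step 3 — invert S. det(S) = 9.7667·5.4667 - (-5.8667)² = 18.9733.
  S^{-1} = (1/det) · [[d, -b], [-b, a]] = [[0.2881, 0.3092],
 [0.3092, 0.5148]].

Step 4 — quadratic form (x̄ - mu_0)^T · S^{-1} · (x̄ - mu_0):
  S^{-1} · (x̄ - mu_0) = (-1.0365, -1.3563),
  (x̄ - mu_0)^T · [...] = (-2.1667)·(-1.0365) + (-1.3333)·(-1.3563) = 4.0542.

Step 5 — scale by n: T² = 6 · 4.0542 = 24.3254.

T² ≈ 24.3254


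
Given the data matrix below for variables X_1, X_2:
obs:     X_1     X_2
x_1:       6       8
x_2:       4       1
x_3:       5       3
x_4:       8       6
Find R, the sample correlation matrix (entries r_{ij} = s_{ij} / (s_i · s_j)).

Step 1 — column means:
  mean(X_1) = (6 + 4 + 5 + 8) / 4 = 23/4 = 5.75
  mean(X_2) = (8 + 1 + 3 + 6) / 4 = 18/4 = 4.5

Step 2 — sample variances and covariances s[i,j] = (1/(n-1)) · Σ_k (x_{k,i} - mean_i) · (x_{k,j} - mean_j), with n-1 = 3:
  s[X_1,X_1] = ((0.25)·(0.25) + (-1.75)·(-1.75) + (-0.75)·(-0.75) + (2.25)·(2.25)) / 3 = 8.75/3 = 2.9167
  s[X_1,X_2] = ((0.25)·(3.5) + (-1.75)·(-3.5) + (-0.75)·(-1.5) + (2.25)·(1.5)) / 3 = 11.5/3 = 3.8333
  s[X_2,X_2] = ((3.5)·(3.5) + (-3.5)·(-3.5) + (-1.5)·(-1.5) + (1.5)·(1.5)) / 3 = 29/3 = 9.6667
  Sample standard deviations s_i = √(s[i,i]):
  s(X_1) = √(2.9167) = 1.7078
  s(X_2) = √(9.6667) = 3.1091

Step 3 — r_{ij} = s_{ij} / (s_i · s_j):
  r[X_1,X_1] = 1 (diagonal).
  r[X_1,X_2] = 3.8333 / (1.7078 · 3.1091) = 3.8333 / 5.3098 = 0.7219
  r[X_2,X_2] = 1 (diagonal).

R is symmetric with unit diagonal. Assembling:

R = [[1, 0.7219],
 [0.7219, 1]]


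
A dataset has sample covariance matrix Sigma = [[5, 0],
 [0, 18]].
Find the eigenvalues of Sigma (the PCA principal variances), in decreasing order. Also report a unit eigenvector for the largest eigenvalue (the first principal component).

Step 1 — characteristic polynomial of 2×2 Sigma:
  det(Sigma - λI) = λ² - trace · λ + det = 0.
  trace = 5 + 18 = 23, det = 5·18 - (0)² = 90.
Step 2 — discriminant:
  Δ = trace² - 4·det = 529 - 360 = 169.
Step 3 — eigenvalues:
  λ = (trace ± √Δ)/2 = (23 ± 13)/2,
  λ_1 = 18,  λ_2 = 5.

Step 4 — unit eigenvector for λ_1: Sigma is diagonal, so its eigenvectors are the coordinate axes. λ_1 = 18 is the diagonal entry on the second coordinate axis, hence
  v_1 = (0, 1) (||v_1|| = 1).

λ_1 = 18,  λ_2 = 5;  v_1 ≈ (0, 1)


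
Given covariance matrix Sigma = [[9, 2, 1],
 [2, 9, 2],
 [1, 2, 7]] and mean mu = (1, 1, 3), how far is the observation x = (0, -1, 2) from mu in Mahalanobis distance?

Step 1 — centre the observation: (x - mu) = (-1, -2, -1).

Step 2 — invert Sigma (cofactor / det for 3×3, or solve directly):
  Sigma^{-1} = [[0.1175, -0.0239, -0.01],
 [-0.0239, 0.1235, -0.0319],
 [-0.01, -0.0319, 0.1534]].

Step 3 — form the quadratic (x - mu)^T · Sigma^{-1} · (x - mu):
  Sigma^{-1} · (x - mu) = (-0.0598, -0.1912, -0.0797).
  (x - mu)^T · [Sigma^{-1} · (x - mu)] = (-1)·(-0.0598) + (-2)·(-0.1912) + (-1)·(-0.0797) = 0.5219.

Step 4 — take square root: d = √(0.5219) ≈ 0.7224.

d(x, mu) = √(0.5219) ≈ 0.7224


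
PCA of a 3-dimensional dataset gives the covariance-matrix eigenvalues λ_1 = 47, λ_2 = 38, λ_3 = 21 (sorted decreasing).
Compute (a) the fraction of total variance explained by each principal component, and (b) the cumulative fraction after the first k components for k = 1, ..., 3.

Step 1 — total variance = trace(Sigma) = Σ λ_i = 47 + 38 + 21 = 106.

Step 2 — fraction explained by component i = λ_i / Σ λ:
  PC1: 47/106 = 0.4434
  PC2: 38/106 = 0.3585
  PC3: 21/106 = 0.1981

Step 3 — cumulative fraction after k components = (λ_1 + ... + λ_k) / Σ λ:
  k = 1: 47/106 = 0.4434
  k = 2: (47 + 38)/106 = 85/106 = 0.8019
  k = 3: (47 + 38 + 21)/106 = 106/106 = 1

Summary (fraction, with percent):

explained: PC1 0.4434 (44.34%), PC2 0.3585 (35.85%), PC3 0.1981 (19.81%);  cumulative: 0.4434, 0.8019, 1


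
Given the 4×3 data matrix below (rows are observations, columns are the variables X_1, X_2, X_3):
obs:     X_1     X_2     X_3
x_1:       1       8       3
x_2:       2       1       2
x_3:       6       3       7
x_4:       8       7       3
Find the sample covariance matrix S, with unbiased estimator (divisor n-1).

Step 1 — column means:
  mean(X_1) = (1 + 2 + 6 + 8) / 4 = 17/4 = 4.25
  mean(X_2) = (8 + 1 + 3 + 7) / 4 = 19/4 = 4.75
  mean(X_3) = (3 + 2 + 7 + 3) / 4 = 15/4 = 3.75

Step 2 — sample covariance S[i,j] = (1/(n-1)) · Σ_k (x_{k,i} - mean_i) · (x_{k,j} - mean_j), with n-1 = 3.
  S[X_1,X_1] = ((-3.25)·(-3.25) + (-2.25)·(-2.25) + (1.75)·(1.75) + (3.75)·(3.75)) / 3 = 32.75/3 = 10.9167
  S[X_1,X_2] = ((-3.25)·(3.25) + (-2.25)·(-3.75) + (1.75)·(-1.75) + (3.75)·(2.25)) / 3 = 3.25/3 = 1.0833
  S[X_1,X_3] = ((-3.25)·(-0.75) + (-2.25)·(-1.75) + (1.75)·(3.25) + (3.75)·(-0.75)) / 3 = 9.25/3 = 3.0833
  S[X_2,X_2] = ((3.25)·(3.25) + (-3.75)·(-3.75) + (-1.75)·(-1.75) + (2.25)·(2.25)) / 3 = 32.75/3 = 10.9167
  S[X_2,X_3] = ((3.25)·(-0.75) + (-3.75)·(-1.75) + (-1.75)·(3.25) + (2.25)·(-0.75)) / 3 = -3.25/3 = -1.0833
  S[X_3,X_3] = ((-0.75)·(-0.75) + (-1.75)·(-1.75) + (3.25)·(3.25) + (-0.75)·(-0.75)) / 3 = 14.75/3 = 4.9167

S is symmetric (S[j,i] = S[i,j]). Assembling:

S = [[10.9167, 1.0833, 3.0833],
 [1.0833, 10.9167, -1.0833],
 [3.0833, -1.0833, 4.9167]]


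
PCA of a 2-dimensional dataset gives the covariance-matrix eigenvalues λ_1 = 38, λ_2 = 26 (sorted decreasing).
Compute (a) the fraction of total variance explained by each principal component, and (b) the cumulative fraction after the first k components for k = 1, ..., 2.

Step 1 — total variance = trace(Sigma) = Σ λ_i = 38 + 26 = 64.

Step 2 — fraction explained by component i = λ_i / Σ λ:
  PC1: 38/64 = 0.5938
  PC2: 26/64 = 0.4062

Step 3 — cumulative fraction after k components = (λ_1 + ... + λ_k) / Σ λ:
  k = 1: 38/64 = 0.5938
  k = 2: (38 + 26)/64 = 64/64 = 1

Summary (fraction, with percent):

explained: PC1 0.5938 (59.38%), PC2 0.4062 (40.62%);  cumulative: 0.5938, 1


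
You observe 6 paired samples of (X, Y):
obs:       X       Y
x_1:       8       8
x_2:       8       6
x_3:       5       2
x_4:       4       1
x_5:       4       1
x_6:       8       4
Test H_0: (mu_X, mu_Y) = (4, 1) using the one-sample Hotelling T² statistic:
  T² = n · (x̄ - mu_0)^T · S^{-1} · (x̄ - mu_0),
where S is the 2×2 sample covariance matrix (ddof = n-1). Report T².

Step 1 — sample mean vector:
  mean(X) = (8 + 8 + 5 + 4 + 4 + 8) / 6 = 37/6 = 6.1667
  mean(Y) = (8 + 6 + 2 + 1 + 1 + 4) / 6 = 22/6 = 3.6667
  x̄ = (6.1667, 3.6667),  deviation x̄ - mu_0 = (6.1667, 3.6667) - (4, 1) = (2.1667, 2.6667).

Step 2 — sample covariance matrix, S[i,j] = (1/(n-1)) · Σ_k (x_{k,i} - mean_i) · (x_{k,j} - mean_j), divisor n-1 = 5:
  S[X,X] = ((1.8333)·(1.8333) + (1.8333)·(1.8333) + (-1.1667)·(-1.1667) + (-2.1667)·(-2.1667) + (-2.1667)·(-2.1667) + (1.8333)·(1.8333)) / 5 = 20.8333/5 = 4.1667
  S[X,Y] = ((1.8333)·(4.3333) + (1.8333)·(2.3333) + (-1.1667)·(-1.6667) + (-2.1667)·(-2.6667) + (-2.1667)·(-2.6667) + (1.8333)·(0.3333)) / 5 = 26.3333/5 = 5.2667
  S[Y,Y] = ((4.3333)·(4.3333) + (2.3333)·(2.3333) + (-1.6667)·(-1.6667) + (-2.6667)·(-2.6667) + (-2.6667)·(-2.6667) + (0.3333)·(0.3333)) / 5 = 41.3333/5 = 8.2667
  S = [[4.1667, 5.2667],
 [5.2667, 8.2667]].

Step 3 — invert S. det(S) = 4.1667·8.2667 - (5.2667)² = 6.7067.
  S^{-1} = (1/det) · [[d, -b], [-b, a]] = [[1.2326, -0.7853],
 [-0.7853, 0.6213]].

Step 4 — quadratic form (x̄ - mu_0)^T · S^{-1} · (x̄ - mu_0):
  S^{-1} · (x̄ - mu_0) = (0.5765, -0.0447),
  (x̄ - mu_0)^T · [...] = (2.1667)·(0.5765) + (2.6667)·(-0.0447) = 1.1299.

Step 5 — scale by n: T² = 6 · 1.1299 = 6.7793.

T² ≈ 6.7793


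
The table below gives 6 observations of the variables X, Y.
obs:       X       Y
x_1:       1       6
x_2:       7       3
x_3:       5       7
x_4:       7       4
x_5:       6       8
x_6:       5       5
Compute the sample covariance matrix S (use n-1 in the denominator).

Step 1 — column means:
  mean(X) = (1 + 7 + 5 + 7 + 6 + 5) / 6 = 31/6 = 5.1667
  mean(Y) = (6 + 3 + 7 + 4 + 8 + 5) / 6 = 33/6 = 5.5

Step 2 — sample covariance S[i,j] = (1/(n-1)) · Σ_k (x_{k,i} - mean_i) · (x_{k,j} - mean_j), with n-1 = 5.
  S[X,X] = ((-4.1667)·(-4.1667) + (1.8333)·(1.8333) + (-0.1667)·(-0.1667) + (1.8333)·(1.8333) + (0.8333)·(0.8333) + (-0.1667)·(-0.1667)) / 5 = 24.8333/5 = 4.9667
  S[X,Y] = ((-4.1667)·(0.5) + (1.8333)·(-2.5) + (-0.1667)·(1.5) + (1.8333)·(-1.5) + (0.8333)·(2.5) + (-0.1667)·(-0.5)) / 5 = -7.5/5 = -1.5
  S[Y,Y] = ((0.5)·(0.5) + (-2.5)·(-2.5) + (1.5)·(1.5) + (-1.5)·(-1.5) + (2.5)·(2.5) + (-0.5)·(-0.5)) / 5 = 17.5/5 = 3.5

S is symmetric (S[j,i] = S[i,j]). Assembling:

S = [[4.9667, -1.5],
 [-1.5, 3.5]]


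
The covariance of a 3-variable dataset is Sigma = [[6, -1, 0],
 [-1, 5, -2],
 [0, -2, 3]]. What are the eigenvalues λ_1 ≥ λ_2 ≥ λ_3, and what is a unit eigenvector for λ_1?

Step 1 — characteristic polynomial p(λ) = det(λI - Sigma) = λ³ - tr·λ² + c_1·λ - det, where tr = trace, c_1 = sum of the principal 2×2 minors, det = det(Sigma):
  tr = 6 + 5 + 3 = 14,
  c_1 = (6·5 - (-1)²) + (6·3 - (0)²) + (5·3 - (-2)²) = 29 + 18 + 11 = 58,
  det = 6·(5·3 - (-2)²) - (-1)·((-1)·3 - (-2)·(0)) + (0)·((-1)·(-2) - 5·(0)) = 6·(11) - (-1)·(-3) + (0)·(2) = 63.
  So p(λ) = λ³ - 14λ² + 58λ - 63.
Step 2 — look for an integer root (rational root theorem: any rational root is an integer divisor of 63). Testing λ = 7:
  p(7) = 343 - 686 + 406 - 63 = 0  ✓
  Dividing out (λ - 7): p(λ) = (λ - 7)(λ² - 7λ + 9).
Step 3 — remaining eigenvalues from the quadratic λ² - 7λ + 9 = 0:
  Δ = 7² - 4·9 = 49 - 36 = 13,  λ = (7 ± √13)/2 = (7 ± 3.6056)/2 ≈ 5.3028 or 1.6972.
  Sorted: λ_1 = 7,  λ_2 = 5.3028,  λ_3 = 1.6972  (check: sum = 14 = tr ✓).

Step 4 — unit eigenvector for λ_1 = 7: v spans the null space of (Sigma - λ_1 I), whose rows are
  r_1 = (-1, -1, 0),  r_2 = (-1, -2, -2),  r_3 = (0, -2, -4).
  v is orthogonal to every row, so take v ∝ r_1 × r_2 = ((-1)·(-2) - (0)·(-2), (0)·(-1) - (-1)·(-2), (-1)·(-2) - (-1)·(-1)) = (2, -2, 1).
  Let u = (2, -2, 1).
  ||u|| = √((2)² + (-2)² + (1)²) = √(9) = 3,  v_1 = u/||u|| ≈ (0.6667, -0.6667, 0.3333) (||v_1|| = 1).

λ_1 = 7,  λ_2 = 5.3028,  λ_3 = 1.6972;  v_1 ≈ (0.6667, -0.6667, 0.3333)


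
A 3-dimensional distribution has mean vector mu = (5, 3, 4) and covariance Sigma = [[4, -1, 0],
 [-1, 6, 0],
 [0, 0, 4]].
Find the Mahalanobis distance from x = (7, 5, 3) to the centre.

Step 1 — centre the observation: (x - mu) = (2, 2, -1).

Step 2 — invert Sigma (cofactor / det for 3×3, or solve directly):
  Sigma^{-1} = [[0.2609, 0.0435, 0],
 [0.0435, 0.1739, 0],
 [0, 0, 0.25]].

Step 3 — form the quadratic (x - mu)^T · Sigma^{-1} · (x - mu):
  Sigma^{-1} · (x - mu) = (0.6087, 0.4348, -0.25).
  (x - mu)^T · [Sigma^{-1} · (x - mu)] = (2)·(0.6087) + (2)·(0.4348) + (-1)·(-0.25) = 2.337.

Step 4 — take square root: d = √(2.337) ≈ 1.5287.

d(x, mu) = √(2.337) ≈ 1.5287


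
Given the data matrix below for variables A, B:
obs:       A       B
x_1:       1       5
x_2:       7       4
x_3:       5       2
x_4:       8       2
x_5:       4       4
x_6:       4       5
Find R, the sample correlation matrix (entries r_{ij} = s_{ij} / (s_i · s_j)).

Step 1 — column means:
  mean(A) = (1 + 7 + 5 + 8 + 4 + 4) / 6 = 29/6 = 4.8333
  mean(B) = (5 + 4 + 2 + 2 + 4 + 5) / 6 = 22/6 = 3.6667

Step 2 — sample variances and covariances s[i,j] = (1/(n-1)) · Σ_k (x_{k,i} - mean_i) · (x_{k,j} - mean_j), with n-1 = 5:
  s[A,A] = ((-3.8333)·(-3.8333) + (2.1667)·(2.1667) + (0.1667)·(0.1667) + (3.1667)·(3.1667) + (-0.8333)·(-0.8333) + (-0.8333)·(-0.8333)) / 5 = 30.8333/5 = 6.1667
  s[A,B] = ((-3.8333)·(1.3333) + (2.1667)·(0.3333) + (0.1667)·(-1.6667) + (3.1667)·(-1.6667) + (-0.8333)·(0.3333) + (-0.8333)·(1.3333)) / 5 = -11.3333/5 = -2.2667
  s[B,B] = ((1.3333)·(1.3333) + (0.3333)·(0.3333) + (-1.6667)·(-1.6667) + (-1.6667)·(-1.6667) + (0.3333)·(0.3333) + (1.3333)·(1.3333)) / 5 = 9.3333/5 = 1.8667
  Sample standard deviations s_i = √(s[i,i]):
  s(A) = √(6.1667) = 2.4833
  s(B) = √(1.8667) = 1.3663

Step 3 — r_{ij} = s_{ij} / (s_i · s_j):
  r[A,A] = 1 (diagonal).
  r[A,B] = -2.2667 / (2.4833 · 1.3663) = -2.2667 / 3.3928 = -0.6681
  r[B,B] = 1 (diagonal).

R is symmetric with unit diagonal. Assembling:

R = [[1, -0.6681],
 [-0.6681, 1]]


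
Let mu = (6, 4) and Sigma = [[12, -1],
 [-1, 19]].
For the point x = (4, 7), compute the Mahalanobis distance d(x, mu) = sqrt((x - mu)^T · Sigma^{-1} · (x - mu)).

Step 1 — centre the observation: (x - mu) = (-2, 3).

Step 2 — invert Sigma. det(Sigma) = 12·19 - (-1)² = 227.
  Sigma^{-1} = (1/det) · [[d, -b], [-b, a]] = [[0.0837, 0.0044],
 [0.0044, 0.0529]].

Step 3 — form the quadratic (x - mu)^T · Sigma^{-1} · (x - mu):
  Sigma^{-1} · (x - mu) = (-0.1542, 0.1498).
  (x - mu)^T · [Sigma^{-1} · (x - mu)] = (-2)·(-0.1542) + (3)·(0.1498) = 0.7577.

Step 4 — take square root: d = √(0.7577) ≈ 0.8705.

d(x, mu) = √(0.7577) ≈ 0.8705


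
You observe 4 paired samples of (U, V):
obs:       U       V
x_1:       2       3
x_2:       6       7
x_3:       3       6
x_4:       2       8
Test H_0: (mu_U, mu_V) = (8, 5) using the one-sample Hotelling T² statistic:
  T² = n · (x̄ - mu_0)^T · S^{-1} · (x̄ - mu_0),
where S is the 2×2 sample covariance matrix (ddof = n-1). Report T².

Step 1 — sample mean vector:
  mean(U) = (2 + 6 + 3 + 2) / 4 = 13/4 = 3.25
  mean(V) = (3 + 7 + 6 + 8) / 4 = 24/4 = 6
  x̄ = (3.25, 6),  deviation x̄ - mu_0 = (3.25, 6) - (8, 5) = (-4.75, 1).

Step 2 — sample covariance matrix, S[i,j] = (1/(n-1)) · Σ_k (x_{k,i} - mean_i) · (x_{k,j} - mean_j), divisor n-1 = 3:
  S[U,U] = ((-1.25)·(-1.25) + (2.75)·(2.75) + (-0.25)·(-0.25) + (-1.25)·(-1.25)) / 3 = 10.75/3 = 3.5833
  S[U,V] = ((-1.25)·(-3) + (2.75)·(1) + (-0.25)·(0) + (-1.25)·(2)) / 3 = 4/3 = 1.3333
  S[V,V] = ((-3)·(-3) + (1)·(1) + (0)·(0) + (2)·(2)) / 3 = 14/3 = 4.6667
  S = [[3.5833, 1.3333],
 [1.3333, 4.6667]].

Step 3 — invert S. det(S) = 3.5833·4.6667 - (1.3333)² = 14.9444.
  S^{-1} = (1/det) · [[d, -b], [-b, a]] = [[0.3123, -0.0892],
 [-0.0892, 0.2398]].

Step 4 — quadratic form (x̄ - mu_0)^T · S^{-1} · (x̄ - mu_0):
  S^{-1} · (x̄ - mu_0) = (-1.5725, 0.6636),
  (x̄ - mu_0)^T · [...] = (-4.75)·(-1.5725) + (1)·(0.6636) = 8.1329.

Step 5 — scale by n: T² = 4 · 8.1329 = 32.5316.

T² ≈ 32.5316


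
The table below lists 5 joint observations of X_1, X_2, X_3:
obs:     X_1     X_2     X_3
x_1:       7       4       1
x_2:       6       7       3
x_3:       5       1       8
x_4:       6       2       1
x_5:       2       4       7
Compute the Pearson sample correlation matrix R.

Step 1 — column means:
  mean(X_1) = (7 + 6 + 5 + 6 + 2) / 5 = 26/5 = 5.2
  mean(X_2) = (4 + 7 + 1 + 2 + 4) / 5 = 18/5 = 3.6
  mean(X_3) = (1 + 3 + 8 + 1 + 7) / 5 = 20/5 = 4

Step 2 — sample variances and covariances s[i,j] = (1/(n-1)) · Σ_k (x_{k,i} - mean_i) · (x_{k,j} - mean_j), with n-1 = 4:
  s[X_1,X_1] = ((1.8)·(1.8) + (0.8)·(0.8) + (-0.2)·(-0.2) + (0.8)·(0.8) + (-3.2)·(-3.2)) / 4 = 14.8/4 = 3.7
  s[X_1,X_2] = ((1.8)·(0.4) + (0.8)·(3.4) + (-0.2)·(-2.6) + (0.8)·(-1.6) + (-3.2)·(0.4)) / 4 = 1.4/4 = 0.35
  s[X_1,X_3] = ((1.8)·(-3) + (0.8)·(-1) + (-0.2)·(4) + (0.8)·(-3) + (-3.2)·(3)) / 4 = -19/4 = -4.75
  s[X_2,X_2] = ((0.4)·(0.4) + (3.4)·(3.4) + (-2.6)·(-2.6) + (-1.6)·(-1.6) + (0.4)·(0.4)) / 4 = 21.2/4 = 5.3
  s[X_2,X_3] = ((0.4)·(-3) + (3.4)·(-1) + (-2.6)·(4) + (-1.6)·(-3) + (0.4)·(3)) / 4 = -9/4 = -2.25
  s[X_3,X_3] = ((-3)·(-3) + (-1)·(-1) + (4)·(4) + (-3)·(-3) + (3)·(3)) / 4 = 44/4 = 11
  Sample standard deviations s_i = √(s[i,i]):
  s(X_1) = √(3.7) = 1.9235
  s(X_2) = √(5.3) = 2.3022
  s(X_3) = √(11) = 3.3166

Step 3 — r_{ij} = s_{ij} / (s_i · s_j):
  r[X_1,X_1] = 1 (diagonal).
  r[X_1,X_2] = 0.35 / (1.9235 · 2.3022) = 0.35 / 4.4283 = 0.079
  r[X_1,X_3] = -4.75 / (1.9235 · 3.3166) = -4.75 / 6.3797 = -0.7446
  r[X_2,X_2] = 1 (diagonal).
  r[X_2,X_3] = -2.25 / (2.3022 · 3.3166) = -2.25 / 7.6354 = -0.2947
  r[X_3,X_3] = 1 (diagonal).

R is symmetric with unit diagonal. Assembling:

R = [[1, 0.079, -0.7446],
 [0.079, 1, -0.2947],
 [-0.7446, -0.2947, 1]]


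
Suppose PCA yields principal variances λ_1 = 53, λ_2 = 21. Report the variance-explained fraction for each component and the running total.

Step 1 — total variance = trace(Sigma) = Σ λ_i = 53 + 21 = 74.

Step 2 — fraction explained by component i = λ_i / Σ λ:
  PC1: 53/74 = 0.7162
  PC2: 21/74 = 0.2838

Step 3 — cumulative fraction after k components = (λ_1 + ... + λ_k) / Σ λ:
  k = 1: 53/74 = 0.7162
  k = 2: (53 + 21)/74 = 74/74 = 1

Summary (fraction, with percent):

explained: PC1 0.7162 (71.62%), PC2 0.2838 (28.38%);  cumulative: 0.7162, 1


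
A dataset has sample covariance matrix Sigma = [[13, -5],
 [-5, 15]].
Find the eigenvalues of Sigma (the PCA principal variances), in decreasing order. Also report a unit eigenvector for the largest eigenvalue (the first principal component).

Step 1 — characteristic polynomial of 2×2 Sigma:
  det(Sigma - λI) = λ² - trace · λ + det = 0.
  trace = 13 + 15 = 28, det = 13·15 - (-5)² = 170.
Step 2 — discriminant:
  Δ = trace² - 4·det = 784 - 680 = 104.
Step 3 — eigenvalues:
  λ = (trace ± √Δ)/2 = (28 ± 10.198)/2,
  λ_1 = 19.099,  λ_2 = 8.901.

Step 4 — unit eigenvector for λ_1: solve (Sigma - λ_1 I)v = 0. First row:
  (13 - 19.099)·v_x + (-5)·v_y = 0, i.e. (-6.099)·v_x + (-5)·v_y = 0,
  so v ∝ (b, λ_1 - a) = (-5, 6.099); multiply by -1 so the first entry is positive: u = (5, -6.099).
  ||u|| = √((5)² + (-6.099)²) = √(62.198) ≈ 7.8866,
  v_1 = u/||u|| ≈ (0.634, -0.7733) (||v_1|| = 1).

λ_1 = 19.099,  λ_2 = 8.901;  v_1 ≈ (0.634, -0.7733)


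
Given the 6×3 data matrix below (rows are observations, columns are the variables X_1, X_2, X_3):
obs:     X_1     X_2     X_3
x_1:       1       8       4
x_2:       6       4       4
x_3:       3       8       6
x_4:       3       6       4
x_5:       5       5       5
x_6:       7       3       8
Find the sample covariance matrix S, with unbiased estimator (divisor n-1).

Step 1 — column means:
  mean(X_1) = (1 + 6 + 3 + 3 + 5 + 7) / 6 = 25/6 = 4.1667
  mean(X_2) = (8 + 4 + 8 + 6 + 5 + 3) / 6 = 34/6 = 5.6667
  mean(X_3) = (4 + 4 + 6 + 4 + 5 + 8) / 6 = 31/6 = 5.1667

Step 2 — sample covariance S[i,j] = (1/(n-1)) · Σ_k (x_{k,i} - mean_i) · (x_{k,j} - mean_j), with n-1 = 5.
  S[X_1,X_1] = ((-3.1667)·(-3.1667) + (1.8333)·(1.8333) + (-1.1667)·(-1.1667) + (-1.1667)·(-1.1667) + (0.8333)·(0.8333) + (2.8333)·(2.8333)) / 5 = 24.8333/5 = 4.9667
  S[X_1,X_2] = ((-3.1667)·(2.3333) + (1.8333)·(-1.6667) + (-1.1667)·(2.3333) + (-1.1667)·(0.3333) + (0.8333)·(-0.6667) + (2.8333)·(-2.6667)) / 5 = -21.6667/5 = -4.3333
  S[X_1,X_3] = ((-3.1667)·(-1.1667) + (1.8333)·(-1.1667) + (-1.1667)·(0.8333) + (-1.1667)·(-1.1667) + (0.8333)·(-0.1667) + (2.8333)·(2.8333)) / 5 = 9.8333/5 = 1.9667
  S[X_2,X_2] = ((2.3333)·(2.3333) + (-1.6667)·(-1.6667) + (2.3333)·(2.3333) + (0.3333)·(0.3333) + (-0.6667)·(-0.6667) + (-2.6667)·(-2.6667)) / 5 = 21.3333/5 = 4.2667
  S[X_2,X_3] = ((2.3333)·(-1.1667) + (-1.6667)·(-1.1667) + (2.3333)·(0.8333) + (0.3333)·(-1.1667) + (-0.6667)·(-0.1667) + (-2.6667)·(2.8333)) / 5 = -6.6667/5 = -1.3333
  S[X_3,X_3] = ((-1.1667)·(-1.1667) + (-1.1667)·(-1.1667) + (0.8333)·(0.8333) + (-1.1667)·(-1.1667) + (-0.1667)·(-0.1667) + (2.8333)·(2.8333)) / 5 = 12.8333/5 = 2.5667

S is symmetric (S[j,i] = S[i,j]). Assembling:

S = [[4.9667, -4.3333, 1.9667],
 [-4.3333, 4.2667, -1.3333],
 [1.9667, -1.3333, 2.5667]]


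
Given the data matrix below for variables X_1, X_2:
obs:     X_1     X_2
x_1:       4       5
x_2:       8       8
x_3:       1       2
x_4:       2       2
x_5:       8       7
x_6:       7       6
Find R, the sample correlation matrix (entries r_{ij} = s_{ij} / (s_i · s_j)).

Step 1 — column means:
  mean(X_1) = (4 + 8 + 1 + 2 + 8 + 7) / 6 = 30/6 = 5
  mean(X_2) = (5 + 8 + 2 + 2 + 7 + 6) / 6 = 30/6 = 5

Step 2 — sample variances and covariances s[i,j] = (1/(n-1)) · Σ_k (x_{k,i} - mean_i) · (x_{k,j} - mean_j), with n-1 = 5:
  s[X_1,X_1] = ((-1)·(-1) + (3)·(3) + (-4)·(-4) + (-3)·(-3) + (3)·(3) + (2)·(2)) / 5 = 48/5 = 9.6
  s[X_1,X_2] = ((-1)·(0) + (3)·(3) + (-4)·(-3) + (-3)·(-3) + (3)·(2) + (2)·(1)) / 5 = 38/5 = 7.6
  s[X_2,X_2] = ((0)·(0) + (3)·(3) + (-3)·(-3) + (-3)·(-3) + (2)·(2) + (1)·(1)) / 5 = 32/5 = 6.4
  Sample standard deviations s_i = √(s[i,i]):
  s(X_1) = √(9.6) = 3.0984
  s(X_2) = √(6.4) = 2.5298

Step 3 — r_{ij} = s_{ij} / (s_i · s_j):
  r[X_1,X_1] = 1 (diagonal).
  r[X_1,X_2] = 7.6 / (3.0984 · 2.5298) = 7.6 / 7.8384 = 0.9696
  r[X_2,X_2] = 1 (diagonal).

R is symmetric with unit diagonal. Assembling:

R = [[1, 0.9696],
 [0.9696, 1]]


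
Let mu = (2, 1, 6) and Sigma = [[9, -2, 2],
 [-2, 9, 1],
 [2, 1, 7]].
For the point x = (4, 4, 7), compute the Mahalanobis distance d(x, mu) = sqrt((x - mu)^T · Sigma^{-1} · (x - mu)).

Step 1 — centre the observation: (x - mu) = (2, 3, 1).

Step 2 — invert Sigma (cofactor / det for 3×3, or solve directly):
  Sigma^{-1} = [[0.1276, 0.0329, -0.0412],
 [0.0329, 0.1214, -0.0267],
 [-0.0412, -0.0267, 0.1584]].

Step 3 — form the quadratic (x - mu)^T · Sigma^{-1} · (x - mu):
  Sigma^{-1} · (x - mu) = (0.3128, 0.4033, -0.0041).
  (x - mu)^T · [Sigma^{-1} · (x - mu)] = (2)·(0.3128) + (3)·(0.4033) + (1)·(-0.0041) = 1.8313.

Step 4 — take square root: d = √(1.8313) ≈ 1.3532.

d(x, mu) = √(1.8313) ≈ 1.3532


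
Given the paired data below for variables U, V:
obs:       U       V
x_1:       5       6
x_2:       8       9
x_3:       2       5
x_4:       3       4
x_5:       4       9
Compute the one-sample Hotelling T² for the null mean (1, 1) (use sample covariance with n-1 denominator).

Step 1 — sample mean vector:
  mean(U) = (5 + 8 + 2 + 3 + 4) / 5 = 22/5 = 4.4
  mean(V) = (6 + 9 + 5 + 4 + 9) / 5 = 33/5 = 6.6
  x̄ = (4.4, 6.6),  deviation x̄ - mu_0 = (4.4, 6.6) - (1, 1) = (3.4, 5.6).

Step 2 — sample covariance matrix, S[i,j] = (1/(n-1)) · Σ_k (x_{k,i} - mean_i) · (x_{k,j} - mean_j), divisor n-1 = 4:
  S[U,U] = ((0.6)·(0.6) + (3.6)·(3.6) + (-2.4)·(-2.4) + (-1.4)·(-1.4) + (-0.4)·(-0.4)) / 4 = 21.2/4 = 5.3
  S[U,V] = ((0.6)·(-0.6) + (3.6)·(2.4) + (-2.4)·(-1.6) + (-1.4)·(-2.6) + (-0.4)·(2.4)) / 4 = 14.8/4 = 3.7
  S[V,V] = ((-0.6)·(-0.6) + (2.4)·(2.4) + (-1.6)·(-1.6) + (-2.6)·(-2.6) + (2.4)·(2.4)) / 4 = 21.2/4 = 5.3
  S = [[5.3, 3.7],
 [3.7, 5.3]].

Step 3 — invert S. det(S) = 5.3·5.3 - (3.7)² = 14.4.
  S^{-1} = (1/det) · [[d, -b], [-b, a]] = [[0.3681, -0.2569],
 [-0.2569, 0.3681]].

Step 4 — quadratic form (x̄ - mu_0)^T · S^{-1} · (x̄ - mu_0):
  S^{-1} · (x̄ - mu_0) = (-0.1875, 1.1875),
  (x̄ - mu_0)^T · [...] = (3.4)·(-0.1875) + (5.6)·(1.1875) = 6.0125.

Step 5 — scale by n: T² = 5 · 6.0125 = 30.0625.

T² ≈ 30.0625


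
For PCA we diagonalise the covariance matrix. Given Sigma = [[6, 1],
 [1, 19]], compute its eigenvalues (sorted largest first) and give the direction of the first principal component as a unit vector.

Step 1 — characteristic polynomial of 2×2 Sigma:
  det(Sigma - λI) = λ² - trace · λ + det = 0.
  trace = 6 + 19 = 25, det = 6·19 - (1)² = 113.
Step 2 — discriminant:
  Δ = trace² - 4·det = 625 - 452 = 173.
Step 3 — eigenvalues:
  λ = (trace ± √Δ)/2 = (25 ± 13.1529)/2,
  λ_1 = 19.0765,  λ_2 = 5.9235.

Step 4 — unit eigenvector for λ_1: solve (Sigma - λ_1 I)v = 0. First row:
  (6 - 19.0765)·v_x + (1)·v_y = 0, i.e. (-13.0765)·v_x + (1)·v_y = 0,
  so v ∝ (b, λ_1 - a) = (1, 13.0765) = u.
  ||u|| = √((1)² + (13.0765)²) = √(171.9942) ≈ 13.1147,
  v_1 = u/||u|| ≈ (0.0763, 0.9971) (||v_1|| = 1).

λ_1 = 19.0765,  λ_2 = 5.9235;  v_1 ≈ (0.0763, 0.9971)
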